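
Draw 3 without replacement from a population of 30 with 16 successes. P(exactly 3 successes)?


P(X=3) = C(16,3)*C(14,0) / C(30,3)
= 560*1 / 4060
= 560/4060 = 4/29

4/29


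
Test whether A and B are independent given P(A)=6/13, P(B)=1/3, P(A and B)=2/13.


P(A)*P(B) = 6/13*1/3 = 2/13
P(A∩B) = 2/13, which equals P(A)P(B), so independent

Yes, A and B are independent


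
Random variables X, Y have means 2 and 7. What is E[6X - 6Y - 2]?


E[6X - 6Y - 2] = 6*E[X] - 6*E[Y] - 2
= (6)*(2) + (-6)*(7) + (-2)
= 12 - 42 - 2 = -32

-32


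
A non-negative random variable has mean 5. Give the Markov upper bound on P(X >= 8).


Markov: P(X >= a) <= E[X]/a
P(X >= 8) <= 5/8

5/8


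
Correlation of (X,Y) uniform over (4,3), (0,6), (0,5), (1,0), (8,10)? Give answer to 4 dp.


Cov(X,Y) = 5.9200, Var(X) = 9.4400, Var(Y) = 10.9600
rho = Cov/(sqrt(VarX)*sqrt(VarY)) = 0.5820

0.5820


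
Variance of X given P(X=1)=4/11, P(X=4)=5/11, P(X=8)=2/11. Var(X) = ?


E[X] = 40/11, E[X^2] = 212/11
Var(X) = E[X^2] - (E[X])^2 = 212/11 - (40/11)^2 = 732/121

732/121


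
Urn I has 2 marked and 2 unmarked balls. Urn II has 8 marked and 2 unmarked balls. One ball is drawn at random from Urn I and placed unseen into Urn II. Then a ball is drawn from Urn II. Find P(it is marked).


P(transfer marked) = 2/4 = 1/2; P(transfer unmarked) = 1/2
If marked transferred: Urn II has 9 marked of 11, so P(marked|marked moved) = 9/11
If unmarked transferred: Urn II has 8 marked of 11, so P(marked|unmarked moved) = 8/11
By total probability: P(marked) = 1/2*9/11 + 1/2*8/11 = 17/22

17/22


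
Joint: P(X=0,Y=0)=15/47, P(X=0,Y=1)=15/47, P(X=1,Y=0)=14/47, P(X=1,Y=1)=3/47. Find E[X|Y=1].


P(Y=1) = 18/47
E[X|Y=1] = (0*15 + 1*3)/18 = 3/18 = 1/6

1/6


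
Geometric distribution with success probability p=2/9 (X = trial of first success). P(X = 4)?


P(X=4) = (1-p)^3 * p = (7/9)^3 * 2/9
= 343/729 * 2/9 = 686/6561

686/6561


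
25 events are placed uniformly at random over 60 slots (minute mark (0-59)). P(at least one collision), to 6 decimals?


P(all different) = prod((60-i)/60 for i=0..24) = 0.002832
P(at least one match) = 1 - 0.002832 = 0.997168

0.997168


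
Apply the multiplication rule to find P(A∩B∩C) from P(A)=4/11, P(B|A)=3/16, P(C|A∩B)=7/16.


P(A∩B∩C) = P(A) * P(B|A) * P(C|A∩B)
= 4/11 * 3/16 * 7/16
= 3/44 * 7/16 = 21/704

21/704


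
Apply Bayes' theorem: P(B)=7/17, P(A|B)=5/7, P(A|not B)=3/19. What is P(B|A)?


P(A) = P(A|B)P(B) + P(A|B')P(B') = 5/7*7/17 + 3/19*10/17 = 125/323
P(B|A) = P(A|B)P(B)/P(A) = (5/17)/(125/323) = 19/25

19/25


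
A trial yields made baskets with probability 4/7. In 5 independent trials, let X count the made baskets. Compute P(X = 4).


P(X=4) = C(5,4) * p^4 * (1-p)^1
= 5 * 256/2401 * 3/7
= 3840/16807

3840/16807


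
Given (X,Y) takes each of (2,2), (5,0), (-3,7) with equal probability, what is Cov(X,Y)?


E[X]=4/3, E[Y]=3, E[XY]=-17/3
Cov(X,Y) = E[XY] - E[X]E[Y] = -17/3 - 4/3*3 = -29/3

-29/3


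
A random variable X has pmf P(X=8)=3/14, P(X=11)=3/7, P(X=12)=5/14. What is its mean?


E[X] = sum(x * P(x))
= 8*3/14 + 11*3/7 + 12*5/14
= 75/7

75/7


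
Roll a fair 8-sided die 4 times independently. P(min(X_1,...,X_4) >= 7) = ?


P(min >= 7) = P(all X_i >= 7) = (P(X_1 >= 7))^4
= (2/8)^4 = (1/4)^4 = 1/256

1/256


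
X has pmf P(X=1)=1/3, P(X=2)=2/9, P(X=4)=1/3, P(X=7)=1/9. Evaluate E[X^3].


E[X^3] = sum(x^3 * P(x))
= 1*1/3 + 8*2/9 + 64*1/3 + 343*1/9
= 554/9

554/9


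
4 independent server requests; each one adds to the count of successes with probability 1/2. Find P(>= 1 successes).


P(at least one) = 1 - P(none)
P(none) = (1 - 1/2)^4 = (1/2)^4 = 1/16
P(at least one) = 1 - 1/16 = 15/16

15/16


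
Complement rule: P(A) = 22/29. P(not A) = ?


P(A') = 1 - P(A) = 1 - 22/29 = 7/29

7/29


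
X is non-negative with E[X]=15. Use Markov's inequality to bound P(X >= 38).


Markov: P(X >= a) <= E[X]/a
P(X >= 38) <= 15/38

15/38


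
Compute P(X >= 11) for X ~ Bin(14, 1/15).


P(X>=11) = P(X=11) + P(X=12) + P(X=13) + P(X=14)
= 998816/29192926025390625 + 17836/29192926025390625 + 196/29192926025390625 + 1/29192926025390625
= 1016849/29192926025390625

1016849/29192926025390625


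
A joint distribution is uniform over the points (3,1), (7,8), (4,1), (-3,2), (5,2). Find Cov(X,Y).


E[X]=16/5, E[Y]=14/5, E[XY]=67/5
Cov(X,Y) = E[XY] - E[X]E[Y] = 67/5 - 16/5*14/5 = 111/25

111/25


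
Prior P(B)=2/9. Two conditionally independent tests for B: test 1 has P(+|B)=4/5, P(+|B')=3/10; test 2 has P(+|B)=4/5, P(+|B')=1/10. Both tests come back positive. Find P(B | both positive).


After test 1: P(+) = 4/5*2/9 + 3/10*7/9 = 37/90
P(B|+) = (8/45)/(37/90) = 16/37
After test 2 (use post1 as new prior): P(+) = 4/5*16/37 + 1/10*21/37 = 149/370
P(B|+,+) = (64/185)/(149/370) = 128/149

128/149


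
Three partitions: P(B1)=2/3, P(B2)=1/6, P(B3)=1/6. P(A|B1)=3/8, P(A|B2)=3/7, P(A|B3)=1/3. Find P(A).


P(A) = P(A|B1)P(B1) + P(A|B2)P(B2) + P(A|B3)P(B3)
= 3/8*2/3 + 3/7*1/6 + 1/3*1/6
= 1/4 + 1/14 + 1/18 = 95/252

95/252


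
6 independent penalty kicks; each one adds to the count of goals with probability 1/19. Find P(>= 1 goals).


P(at least one) = 1 - P(none)
P(none) = (1 - 1/19)^6 = (18/19)^6 = 34012224/47045881
P(at least one) = 1 - 34012224/47045881 = 13033657/47045881

13033657/47045881


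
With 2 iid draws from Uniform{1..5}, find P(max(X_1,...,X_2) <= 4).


P(max <= 4) = P(all X_i <= 4) = (P(X_1 <= 4))^2
= (4/5)^2 = 16/25

16/25


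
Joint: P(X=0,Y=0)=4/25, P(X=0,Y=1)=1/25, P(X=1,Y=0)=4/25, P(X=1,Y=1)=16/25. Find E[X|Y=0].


P(Y=0) = 8/25
E[X|Y=0] = (0*4 + 1*4)/8 = 4/8 = 1/2

1/2


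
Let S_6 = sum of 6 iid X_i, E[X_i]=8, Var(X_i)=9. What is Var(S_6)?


By independence, Var(S_n) = n*Var(X_1) = 6*9 = 54

54


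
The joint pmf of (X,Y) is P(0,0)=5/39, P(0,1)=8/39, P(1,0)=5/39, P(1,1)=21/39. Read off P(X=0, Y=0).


Read from table: P(X=0, Y=0) = 5/39

5/39


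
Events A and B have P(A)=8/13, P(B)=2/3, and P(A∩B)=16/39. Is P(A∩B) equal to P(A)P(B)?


P(A)*P(B) = 8/13*2/3 = 16/39
P(A∩B) = 16/39, which equals P(A)P(B), so independent

Yes, A and B are independent


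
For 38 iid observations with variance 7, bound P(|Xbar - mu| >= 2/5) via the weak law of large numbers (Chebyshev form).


Var(Xbar) = Var(X)/n = 7/38
Chebyshev: P(|Xbar-mu| >= 2/5) <= Var(Xbar)/(2/5)^2 = (7/38)/(4/25) = 175/152
Bound exceeds 1, so trivial bound: 1

1


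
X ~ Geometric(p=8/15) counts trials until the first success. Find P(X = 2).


P(X=2) = (1-p)^1 * p = (7/15)^1 * 8/15
= 7/15 * 8/15 = 56/225

56/225


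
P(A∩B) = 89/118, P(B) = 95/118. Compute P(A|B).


P(A|B) = P(A∩B)/P(B) = (89/118)/(95/118) = 89/95

89/95


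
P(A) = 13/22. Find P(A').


P(A') = 1 - P(A) = 1 - 13/22 = 9/22

9/22


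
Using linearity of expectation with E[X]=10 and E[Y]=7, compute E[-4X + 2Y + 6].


E[-4X + 2Y + 6] = -4*E[X] + 2*E[Y] + 6
= (-4)*(10) + (2)*(7) + (6)
= -40 + 14 + 6 = -20

-20


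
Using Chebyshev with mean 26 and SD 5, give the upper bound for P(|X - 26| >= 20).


k = 20/5 = 4
Chebyshev: P(|X-mu| >= k*sigma) <= 1/k^2 = 1/4^2 = 1/16

1/16


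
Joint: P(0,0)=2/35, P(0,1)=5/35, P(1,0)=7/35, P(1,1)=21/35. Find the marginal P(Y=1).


P(Y=1) = P(0,1)+P(1,1) = 5/35 + 21/35 = 26/35

26/35


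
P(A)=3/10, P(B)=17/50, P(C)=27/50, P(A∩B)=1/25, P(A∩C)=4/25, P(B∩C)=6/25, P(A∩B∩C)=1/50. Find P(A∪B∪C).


P(A∪B∪C) = P(A)+P(B)+P(C) - P(AB)-P(AC)-P(BC) + P(ABC)
= 3/10+17/50+27/50 - 1/25-4/25-6/25 + 1/50
= 19/25

19/25


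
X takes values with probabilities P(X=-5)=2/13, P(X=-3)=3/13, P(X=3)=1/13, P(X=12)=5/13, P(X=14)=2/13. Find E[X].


E[X] = sum(x * P(x))
= -5*2/13 - 3*3/13 + 3*1/13 + 12*5/13 + 14*2/13
= 72/13

72/13


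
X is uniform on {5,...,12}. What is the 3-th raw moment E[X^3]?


E[X^3] = (1/8) * sum(x^3 for x=5..12)
= 5984/8 = 748

748


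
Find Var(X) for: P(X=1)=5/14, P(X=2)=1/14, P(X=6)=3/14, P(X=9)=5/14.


E[X] = 5, E[X^2] = 261/7
Var(X) = E[X^2] - (E[X])^2 = 261/7 - (5)^2 = 86/7

86/7


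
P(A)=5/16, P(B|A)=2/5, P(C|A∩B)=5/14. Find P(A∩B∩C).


P(A∩B∩C) = P(A) * P(B|A) * P(C|A∩B)
= 5/16 * 2/5 * 5/14
= 1/8 * 5/14 = 5/112

5/112


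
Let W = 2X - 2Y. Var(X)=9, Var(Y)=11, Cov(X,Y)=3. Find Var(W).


Var(2X - 2Y) = 2^2*Var(X) + (-2)^2*Var(Y) + 2*2*(-2)*Cov(X,Y)
= 4*9 + 4*11 - 8*3
= 36 + 44 - 24 = 56

56


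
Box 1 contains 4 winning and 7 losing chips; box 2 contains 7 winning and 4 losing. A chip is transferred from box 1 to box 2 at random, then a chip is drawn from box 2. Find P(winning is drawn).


P(transfer winning) = 4/11; P(transfer losing) = 7/11
If winning transferred: Urn II has 8 winning of 12, so P(winning|winning moved) = 2/3
If losing transferred: Urn II has 7 winning of 12, so P(winning|losing moved) = 7/12
By total probability: P(winning) = 4/11*2/3 + 7/11*7/12 = 27/44

27/44


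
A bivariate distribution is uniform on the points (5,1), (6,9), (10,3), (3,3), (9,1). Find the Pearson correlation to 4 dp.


Cov(X,Y) = -1.0400, Var(X) = 6.6400, Var(Y) = 8.6400
rho = Cov/(sqrt(VarX)*sqrt(VarY)) = -0.1373

-0.1373


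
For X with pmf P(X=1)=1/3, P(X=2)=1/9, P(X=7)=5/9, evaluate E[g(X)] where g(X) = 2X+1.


E[2X+1] = sum(g(x)*P(x))
= 3*1/3 + 5*1/9 + 15*5/9
= 89/9

89/9


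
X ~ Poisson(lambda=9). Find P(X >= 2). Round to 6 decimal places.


P(X>=2) = 1 - P(X<=1) = 1 - (e^(-9)*9^0/0! + e^(-9)*9^1/1!)
≈ 1 - (0.0001234098 + 0.0011106882)
= 1 - 0.0012340980 = 0.9987659020
≈ 0.998766

0.998766


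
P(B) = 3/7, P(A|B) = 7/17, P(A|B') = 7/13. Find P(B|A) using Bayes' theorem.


P(A) = P(A|B)P(B) + P(A|B')P(B') = 7/17*3/7 + 7/13*4/7 = 107/221
P(B|A) = P(A|B)P(B)/P(A) = (3/17)/(107/221) = 39/107

39/107


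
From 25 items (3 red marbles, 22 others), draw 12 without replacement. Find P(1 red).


P(X=1) = C(3,1)*C(22,11) / C(25,12)
= 3*705432 / 5200300
= 2116296/5200300 = 234/575

234/575


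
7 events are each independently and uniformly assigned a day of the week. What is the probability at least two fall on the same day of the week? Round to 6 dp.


P(all different) = prod((7-i)/7 for i=0..6) = 0.006120
P(at least one match) = 1 - 0.006120 = 0.993880

0.993880


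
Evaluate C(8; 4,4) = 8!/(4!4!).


8! = 40320
Denominator: 4!=24 * 4!=24
Coefficient = 40320 / 576 = 70

70


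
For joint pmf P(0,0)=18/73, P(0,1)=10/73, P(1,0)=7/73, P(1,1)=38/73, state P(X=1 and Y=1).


Read from table: P(X=1, Y=1) = 38/73

38/73


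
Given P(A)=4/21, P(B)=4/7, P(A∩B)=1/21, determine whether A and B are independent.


P(A)*P(B) = 4/21*4/7 = 16/147
P(A∩B) = 1/21 != 16/147, so not independent

No, A and B are not independent


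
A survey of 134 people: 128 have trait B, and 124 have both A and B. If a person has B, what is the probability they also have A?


P(A|B) = P(A∩B)/P(B) = (124/134)/(128/134) = 124/128 = 31/32

31/32


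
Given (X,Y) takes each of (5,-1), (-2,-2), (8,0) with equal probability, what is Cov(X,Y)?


E[X]=11/3, E[Y]=-1, E[XY]=-1/3
Cov(X,Y) = E[XY] - E[X]E[Y] = -1/3 - 11/3*-1 = 10/3

10/3


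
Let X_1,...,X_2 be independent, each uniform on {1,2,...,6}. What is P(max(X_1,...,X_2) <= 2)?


P(max <= 2) = P(all X_i <= 2) = (P(X_1 <= 2))^2
= (2/6)^2 = (1/3)^2 = 1/9

1/9


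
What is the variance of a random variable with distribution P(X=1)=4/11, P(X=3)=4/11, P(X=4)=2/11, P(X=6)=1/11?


E[X] = 30/11, E[X^2] = 108/11
Var(X) = E[X^2] - (E[X])^2 = 108/11 - (30/11)^2 = 288/121

288/121


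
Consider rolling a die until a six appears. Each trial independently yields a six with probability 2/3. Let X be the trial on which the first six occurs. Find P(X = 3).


P(X=3) = (1-p)^2 * p = (1/3)^2 * 2/3
= 1/9 * 2/3 = 2/27

2/27


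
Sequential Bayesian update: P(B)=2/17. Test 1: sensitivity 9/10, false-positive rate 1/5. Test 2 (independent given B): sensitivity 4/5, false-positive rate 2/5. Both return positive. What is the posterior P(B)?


After test 1: P(+) = 9/10*2/17 + 1/5*15/17 = 24/85
P(B|+) = (9/85)/(24/85) = 3/8
After test 2 (use post1 as new prior): P(+) = 4/5*3/8 + 2/5*5/8 = 11/20
P(B|+,+) = (3/10)/(11/20) = 6/11

6/11


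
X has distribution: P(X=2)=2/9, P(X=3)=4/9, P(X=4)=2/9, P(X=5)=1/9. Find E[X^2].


E[X^2] = sum(g(x)*P(x))
= 4*2/9 + 9*4/9 + 16*2/9 + 25*1/9
= 101/9

101/9


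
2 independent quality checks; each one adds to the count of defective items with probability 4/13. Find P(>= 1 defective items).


P(at least one) = 1 - P(none)
P(none) = (1 - 4/13)^2 = (9/13)^2 = 81/169
P(at least one) = 1 - 81/169 = 88/169

88/169


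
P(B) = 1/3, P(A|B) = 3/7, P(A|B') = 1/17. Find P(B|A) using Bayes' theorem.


P(A) = P(A|B)P(B) + P(A|B')P(B') = 3/7*1/3 + 1/17*2/3 = 65/357
P(B|A) = P(A|B)P(B)/P(A) = (1/7)/(65/357) = 51/65

51/65


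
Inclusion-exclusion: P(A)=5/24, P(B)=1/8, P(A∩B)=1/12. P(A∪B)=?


P(A∪B) = P(A) + P(B) - P(A∩B)
= 5/24 + 1/8 - 1/12 = 1/4

1/4


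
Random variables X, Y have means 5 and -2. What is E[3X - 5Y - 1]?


E[3X - 5Y - 1] = 3*E[X] - 5*E[Y] - 1
= (3)*(5) + (-5)*(-2) + (-1)
= 15 + 10 - 1 = 24

24


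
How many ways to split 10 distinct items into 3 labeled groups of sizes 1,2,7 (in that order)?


10! = 3628800
Denominator: 1!=1 * 2!=2 * 7!=5040
Coefficient = 3628800 / 10080 = 360

360


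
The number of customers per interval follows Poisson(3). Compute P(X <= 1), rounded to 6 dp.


P(X<=1) = e^(-3)*3^0/0! + e^(-3)*3^1/1!
≈ 0.0497870684 + 0.1493612051
= 0.1991482735
≈ 0.199148

0.199148


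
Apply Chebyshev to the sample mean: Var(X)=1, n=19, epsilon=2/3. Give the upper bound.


Var(Xbar) = Var(X)/n = 1/19
Chebyshev: P(|Xbar-mu| >= 2/3) <= Var(Xbar)/(2/3)^2 = (1/19)/(4/9) = 9/76

9/76


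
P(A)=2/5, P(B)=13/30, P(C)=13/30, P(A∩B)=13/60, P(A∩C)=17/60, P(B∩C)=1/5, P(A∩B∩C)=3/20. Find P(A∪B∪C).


P(A∪B∪C) = P(A)+P(B)+P(C) - P(AB)-P(AC)-P(BC) + P(ABC)
= 2/5+13/30+13/30 - 13/60-17/60-1/5 + 3/20
= 43/60

43/60


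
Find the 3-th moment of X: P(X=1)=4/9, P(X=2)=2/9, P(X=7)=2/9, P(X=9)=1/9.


E[X^3] = sum(x^3 * P(x))
= 1*4/9 + 8*2/9 + 343*2/9 + 729*1/9
= 1435/9

1435/9


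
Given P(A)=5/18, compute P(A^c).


P(A') = 1 - P(A) = 1 - 5/18 = 13/18

13/18


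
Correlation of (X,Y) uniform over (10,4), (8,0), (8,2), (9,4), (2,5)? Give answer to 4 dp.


Cov(X,Y) = -1.8000, Var(X) = 7.8400, Var(Y) = 3.2000
rho = Cov/(sqrt(VarX)*sqrt(VarY)) = -0.3594

-0.3594


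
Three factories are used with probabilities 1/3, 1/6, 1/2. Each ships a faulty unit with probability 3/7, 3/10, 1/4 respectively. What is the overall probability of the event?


P(A) = P(A|B1)P(B1) + P(A|B2)P(B2) + P(A|B3)P(B3)
= 3/7*1/3 + 3/10*1/6 + 1/4*1/2
= 1/7 + 1/20 + 1/8 = 89/280

89/280


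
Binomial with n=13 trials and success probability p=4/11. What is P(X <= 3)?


P(X<=3) = P(X=0) + P(X=1) + P(X=2) + P(X=3)
= 96889010407/34522712143931 + 719746934452/34522712143931 + 2467703775264/34522712143931 + 470038814336/3138428376721
= 768615152529/3138428376721

768615152529/3138428376721


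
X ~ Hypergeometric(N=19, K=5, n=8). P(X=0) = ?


P(X=0) = C(5,0)*C(14,8) / C(19,8)
= 1*3003 / 75582
= 3003/75582 = 77/1938

77/1938


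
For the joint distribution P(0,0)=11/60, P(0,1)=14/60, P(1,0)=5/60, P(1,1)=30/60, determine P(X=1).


P(X=1) = P(1,0)+P(1,1) = 5/60 + 30/60 = 35/60 = 7/12

7/12


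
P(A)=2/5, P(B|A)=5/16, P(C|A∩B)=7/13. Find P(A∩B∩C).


P(A∩B∩C) = P(A) * P(B|A) * P(C|A∩B)
= 2/5 * 5/16 * 7/13
= 1/8 * 7/13 = 7/104

7/104


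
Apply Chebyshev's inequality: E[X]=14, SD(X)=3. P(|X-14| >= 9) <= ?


k = 9/3 = 3
Chebyshev: P(|X-mu| >= k*sigma) <= 1/k^2 = 1/3^2 = 1/9

1/9


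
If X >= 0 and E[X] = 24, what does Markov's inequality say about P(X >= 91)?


Markov: P(X >= a) <= E[X]/a
P(X >= 91) <= 24/91

24/91


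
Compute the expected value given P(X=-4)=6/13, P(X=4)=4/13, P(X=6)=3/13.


E[X] = sum(x * P(x))
= -4*6/13 + 4*4/13 + 6*3/13
= 10/13

10/13


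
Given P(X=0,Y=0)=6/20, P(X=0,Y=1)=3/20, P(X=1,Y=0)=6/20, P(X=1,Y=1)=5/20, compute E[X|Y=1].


P(Y=1) = 8/20
E[X|Y=1] = (0*3 + 1*5)/8 = 5/8

5/8


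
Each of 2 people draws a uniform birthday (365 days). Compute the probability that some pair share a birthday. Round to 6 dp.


P(all different) = prod((365-i)/365 for i=0..1) = 0.997260
P(at least one match) = 1 - 0.997260 = 0.002740

0.002740


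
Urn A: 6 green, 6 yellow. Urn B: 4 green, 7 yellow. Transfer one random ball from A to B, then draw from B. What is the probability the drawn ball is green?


P(transfer green) = 6/12 = 1/2; P(transfer yellow) = 1/2
If green transferred: Urn II has 5 green of 12, so P(green|green moved) = 5/12
If yellow transferred: Urn II has 4 green of 12, so P(green|yellow moved) = 1/3
By total probability: P(green) = 1/2*5/12 + 1/2*1/3 = 3/8

3/8


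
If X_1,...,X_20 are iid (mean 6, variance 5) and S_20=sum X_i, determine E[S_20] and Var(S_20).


E[S_n] = n*mu = 20*6 = 120
Var(S_n) = n*sigma^2 = 20*5 = 100

E[S_20]=120, Var(S_20)=100


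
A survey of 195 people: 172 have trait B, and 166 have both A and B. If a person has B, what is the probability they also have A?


P(A|B) = P(A∩B)/P(B) = (166/195)/(172/195) = 166/172 = 83/86

83/86


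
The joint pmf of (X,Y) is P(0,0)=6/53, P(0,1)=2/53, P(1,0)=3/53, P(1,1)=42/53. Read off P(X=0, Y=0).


Read from table: P(X=0, Y=0) = 6/53

6/53


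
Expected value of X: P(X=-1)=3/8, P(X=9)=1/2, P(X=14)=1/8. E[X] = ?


E[X] = sum(x * P(x))
= -1*3/8 + 9*1/2 + 14*1/8
= 47/8

47/8


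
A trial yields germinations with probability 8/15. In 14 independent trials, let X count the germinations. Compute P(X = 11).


P(X=11) = C(14,11) * p^11 * (1-p)^3
= 364 * 8589934592/8649755859375 * 343/3375
= 1072470513680384/29192926025390625

1072470513680384/29192926025390625


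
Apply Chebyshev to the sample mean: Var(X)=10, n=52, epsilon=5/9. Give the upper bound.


Var(Xbar) = Var(X)/n = 10/52
Chebyshev: P(|Xbar-mu| >= 5/9) <= Var(Xbar)/(5/9)^2 = (5/26)/(25/81) = 81/130

81/130


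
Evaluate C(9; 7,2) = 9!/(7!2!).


9! = 362880
Denominator: 7!=5040 * 2!=2
Coefficient = 362880 / 10080 = 36

36


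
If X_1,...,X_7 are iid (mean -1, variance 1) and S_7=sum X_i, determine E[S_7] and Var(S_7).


E[S_n] = n*mu = 7*-1 = -7
Var(S_n) = n*sigma^2 = 7*1 = 7

E[S_7]=-7, Var(S_7)=7


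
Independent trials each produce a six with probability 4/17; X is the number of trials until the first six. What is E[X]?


For geometric (trials until first success), E[X] = 1/p = 1/(4/17) = 17/4

17/4


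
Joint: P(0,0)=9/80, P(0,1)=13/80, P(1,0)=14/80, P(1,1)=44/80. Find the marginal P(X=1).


P(X=1) = P(1,0)+P(1,1) = 14/80 + 44/80 = 58/80 = 29/40

29/40


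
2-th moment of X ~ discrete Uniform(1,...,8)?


E[X^2] = (1/8) * sum(x^2 for x=1..8)
= 204/8 = 51/2

51/2


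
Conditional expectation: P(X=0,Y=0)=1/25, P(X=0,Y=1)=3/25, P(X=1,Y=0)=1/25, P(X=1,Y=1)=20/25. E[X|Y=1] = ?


P(Y=1) = 23/25
E[X|Y=1] = (0*3 + 1*20)/23 = 20/23

20/23


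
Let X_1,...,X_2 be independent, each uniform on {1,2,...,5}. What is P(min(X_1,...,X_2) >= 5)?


P(min >= 5) = P(all X_i >= 5) = (P(X_1 >= 5))^2
= (1/5)^2 = 1/25

1/25


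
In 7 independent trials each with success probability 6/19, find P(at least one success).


P(at least one) = 1 - P(none)
P(none) = (1 - 6/19)^7 = (13/19)^7 = 62748517/893871739
P(at least one) = 1 - 62748517/893871739 = 831123222/893871739

831123222/893871739


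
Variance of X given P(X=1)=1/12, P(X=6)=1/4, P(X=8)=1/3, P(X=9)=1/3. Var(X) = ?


E[X] = 29/4, E[X^2] = 689/12
Var(X) = E[X^2] - (E[X])^2 = 689/12 - (29/4)^2 = 233/48

233/48


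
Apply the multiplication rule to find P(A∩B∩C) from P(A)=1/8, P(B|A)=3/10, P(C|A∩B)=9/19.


P(A∩B∩C) = P(A) * P(B|A) * P(C|A∩B)
= 1/8 * 3/10 * 9/19
= 3/80 * 9/19 = 27/1520

27/1520


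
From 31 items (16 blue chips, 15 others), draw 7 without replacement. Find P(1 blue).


P(X=1) = C(16,1)*C(15,6) / C(31,7)
= 16*5005 / 2629575
= 80080/2629575 = 1232/40455

1232/40455


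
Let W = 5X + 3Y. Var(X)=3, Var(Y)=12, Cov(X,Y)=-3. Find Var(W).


Var(5X + 3Y) = 5^2*Var(X) + 3^2*Var(Y) + 2*5*3*Cov(X,Y)
= 25*3 + 9*12 + 30*(-3)
= 75 + 108 - 90 = 93

93


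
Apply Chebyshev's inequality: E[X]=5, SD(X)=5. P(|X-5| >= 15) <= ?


k = 15/5 = 3
Chebyshev: P(|X-mu| >= k*sigma) <= 1/k^2 = 1/3^2 = 1/9

1/9


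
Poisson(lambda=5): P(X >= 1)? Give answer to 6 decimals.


P(X>=1) = 1 - P(X<=0) = 1 - (e^(-5)*5^0/0!)
≈ 1 - 0.0067379470 = 0.9932620530
≈ 0.993262

0.993262


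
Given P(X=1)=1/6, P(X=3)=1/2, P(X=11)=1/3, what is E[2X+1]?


E[2X+1] = sum(g(x)*P(x))
= 3*1/6 + 7*1/2 + 23*1/3
= 35/3

35/3


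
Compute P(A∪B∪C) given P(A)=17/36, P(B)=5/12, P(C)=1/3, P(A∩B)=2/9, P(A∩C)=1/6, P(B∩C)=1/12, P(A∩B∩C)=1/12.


P(A∪B∪C) = P(A)+P(B)+P(C) - P(AB)-P(AC)-P(BC) + P(ABC)
= 17/36+5/12+1/3 - 2/9-1/6-1/12 + 1/12
= 5/6

5/6


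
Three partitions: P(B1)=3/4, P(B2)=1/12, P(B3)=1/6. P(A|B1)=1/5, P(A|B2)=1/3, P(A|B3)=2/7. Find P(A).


P(A) = P(A|B1)P(B1) + P(A|B2)P(B2) + P(A|B3)P(B3)
= 1/5*3/4 + 1/3*1/12 + 2/7*1/6
= 3/20 + 1/36 + 1/21 = 71/315

71/315


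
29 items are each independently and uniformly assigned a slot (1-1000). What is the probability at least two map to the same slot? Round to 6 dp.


P(all different) = prod((1000-i)/1000 for i=0..28) = 0.663708
P(at least one match) = 1 - 0.663708 = 0.336292

0.336292


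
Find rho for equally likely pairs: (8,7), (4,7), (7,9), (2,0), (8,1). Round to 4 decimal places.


Cov(X,Y) = 3.1600, Var(X) = 5.7600, Var(Y) = 12.9600
rho = Cov/(sqrt(VarX)*sqrt(VarY)) = 0.3657

0.3657


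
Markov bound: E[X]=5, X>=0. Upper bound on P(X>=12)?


Markov: P(X >= a) <= E[X]/a
P(X >= 12) <= 5/12

5/12


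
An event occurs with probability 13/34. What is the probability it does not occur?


P(A') = 1 - P(A) = 1 - 13/34 = 21/34

21/34


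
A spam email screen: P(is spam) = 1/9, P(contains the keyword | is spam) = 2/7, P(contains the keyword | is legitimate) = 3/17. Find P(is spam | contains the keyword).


P(A) = P(A|B)P(B) + P(A|B')P(B') = 2/7*1/9 + 3/17*8/9 = 202/1071
P(B|A) = P(A|B)P(B)/P(A) = (2/63)/(202/1071) = 17/101

17/101


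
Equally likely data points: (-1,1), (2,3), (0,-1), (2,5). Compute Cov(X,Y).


E[X]=3/4, E[Y]=2, E[XY]=15/4
Cov(X,Y) = E[XY] - E[X]E[Y] = 15/4 - 3/4*2 = 9/4

9/4


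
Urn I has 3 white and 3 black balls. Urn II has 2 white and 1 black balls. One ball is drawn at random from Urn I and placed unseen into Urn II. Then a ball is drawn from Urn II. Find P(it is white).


P(transfer white) = 3/6 = 1/2; P(transfer black) = 1/2
If white transferred: Urn II has 3 white of 4, so P(white|white moved) = 3/4
If black transferred: Urn II has 2 white of 4, so P(white|black moved) = 1/2
By total probability: P(white) = 1/2*3/4 + 1/2*1/2 = 5/8

5/8


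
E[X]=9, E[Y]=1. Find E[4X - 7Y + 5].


E[4X - 7Y + 5] = 4*E[X] - 7*E[Y] + 5
= (4)*(9) + (-7)*(1) + (5)
= 36 - 7 + 5 = 34

34


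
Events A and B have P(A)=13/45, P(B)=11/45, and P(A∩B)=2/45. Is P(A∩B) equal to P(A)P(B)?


P(A)*P(B) = 13/45*11/45 = 143/2025
P(A∩B) = 2/45 != 143/2025, so not independent

No, A and B are not independent


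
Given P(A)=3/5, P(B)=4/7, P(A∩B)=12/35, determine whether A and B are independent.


P(A)*P(B) = 3/5*4/7 = 12/35
P(A∩B) = 12/35, which equals P(A)P(B), so independent

Yes, A and B are independent


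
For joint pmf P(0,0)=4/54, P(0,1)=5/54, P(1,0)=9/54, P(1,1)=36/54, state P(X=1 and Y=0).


Read from table: P(X=1, Y=0) = 9/54 = 1/6

1/6


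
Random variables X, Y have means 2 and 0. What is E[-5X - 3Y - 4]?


E[-5X - 3Y - 4] = -5*E[X] - 3*E[Y] - 4
= (-5)*(2) + (-3)*(0) + (-4)
= -10 + 0 - 4 = -14

-14


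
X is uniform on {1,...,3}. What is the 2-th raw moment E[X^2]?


E[X^2] = (1/3) * sum(x^2 for x=1..3)
= 14/3

14/3


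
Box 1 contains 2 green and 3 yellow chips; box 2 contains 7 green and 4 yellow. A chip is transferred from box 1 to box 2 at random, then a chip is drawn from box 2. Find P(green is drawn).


P(transfer green) = 2/5; P(transfer yellow) = 3/5
If green transferred: Urn II has 8 green of 12, so P(green|green moved) = 2/3
If yellow transferred: Urn II has 7 green of 12, so P(green|yellow moved) = 7/12
By total probability: P(green) = 2/5*2/3 + 3/5*7/12 = 37/60

37/60


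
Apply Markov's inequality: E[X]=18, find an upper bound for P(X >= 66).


Markov: P(X >= a) <= E[X]/a
P(X >= 66) <= 18/66 = 3/11

3/11


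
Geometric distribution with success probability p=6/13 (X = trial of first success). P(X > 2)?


P(X > 2) = P(first 2 trials all fail) = (1-p)^2 = (7/13)^2 = 49/169

49/169


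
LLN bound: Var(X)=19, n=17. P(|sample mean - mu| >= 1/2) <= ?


Var(Xbar) = Var(X)/n = 19/17
Chebyshev: P(|Xbar-mu| >= 1/2) <= Var(Xbar)/(1/2)^2 = (19/17)/(1/4) = 76/17
Bound exceeds 1, so trivial bound: 1

1


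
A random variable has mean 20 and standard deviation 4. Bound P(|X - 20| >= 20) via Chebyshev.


k = 20/4 = 5
Chebyshev: P(|X-mu| >= k*sigma) <= 1/k^2 = 1/5^2 = 1/25

1/25


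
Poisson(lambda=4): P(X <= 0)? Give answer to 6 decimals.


P(X<=0) = e^(-4)*4^0/0!
≈ 0.0183156389
≈ 0.018316

0.018316


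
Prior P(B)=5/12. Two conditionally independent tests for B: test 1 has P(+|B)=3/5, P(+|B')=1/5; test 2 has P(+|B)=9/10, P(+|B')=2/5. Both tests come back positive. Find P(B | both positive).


After test 1: P(+) = 3/5*5/12 + 1/5*7/12 = 11/30
P(B|+) = (1/4)/(11/30) = 15/22
After test 2 (use post1 as new prior): P(+) = 9/10*15/22 + 2/5*7/22 = 163/220
P(B|+,+) = (27/44)/(163/220) = 135/163

135/163


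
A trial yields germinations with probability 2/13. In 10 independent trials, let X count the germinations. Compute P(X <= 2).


P(X<=2) = P(X=0) + P(X=1) + P(X=2)
= 25937424601/137858491849 + 47158953820/137858491849 + 38584598580/137858491849
= 111680977001/137858491849

111680977001/137858491849


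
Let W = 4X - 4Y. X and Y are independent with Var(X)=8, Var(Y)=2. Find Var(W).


Independence => Cov(X,Y)=0
Var(4X - 4Y) = 4^2*Var(X) + (-4)^2*Var(Y)
= 16*8 + 16*2 = 160

160


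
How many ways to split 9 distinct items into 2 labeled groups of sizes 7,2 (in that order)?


9! = 362880
Denominator: 7!=5040 * 2!=2
Coefficient = 362880 / 10080 = 36

36


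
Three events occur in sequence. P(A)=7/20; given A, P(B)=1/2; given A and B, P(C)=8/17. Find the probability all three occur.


P(A∩B∩C) = P(A) * P(B|A) * P(C|A∩B)
= 7/20 * 1/2 * 8/17
= 7/40 * 8/17 = 7/85

7/85


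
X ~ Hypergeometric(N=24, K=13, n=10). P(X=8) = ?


P(X=8) = C(13,8)*C(11,2) / C(24,10)
= 1287*55 / 1961256
= 70785/1961256 = 2145/59432

2145/59432


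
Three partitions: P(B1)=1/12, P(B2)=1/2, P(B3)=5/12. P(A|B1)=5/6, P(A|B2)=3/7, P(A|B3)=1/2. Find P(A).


P(A) = P(A|B1)P(B1) + P(A|B2)P(B2) + P(A|B3)P(B3)
= 5/6*1/12 + 3/7*1/2 + 1/2*5/12
= 5/72 + 3/14 + 5/24 = 31/63

31/63


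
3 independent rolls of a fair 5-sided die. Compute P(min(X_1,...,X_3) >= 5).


P(min >= 5) = P(all X_i >= 5) = (P(X_1 >= 5))^3
= (1/5)^3 = 1/125

1/125


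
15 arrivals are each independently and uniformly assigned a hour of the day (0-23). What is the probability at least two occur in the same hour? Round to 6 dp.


P(all different) = prod((24-i)/24 for i=0..14) = 0.003387
P(at least one match) = 1 - 0.003387 = 0.996613

0.996613


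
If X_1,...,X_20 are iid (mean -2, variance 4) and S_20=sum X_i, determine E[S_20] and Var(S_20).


E[S_n] = n*mu = 20*-2 = -40
Var(S_n) = n*sigma^2 = 20*4 = 80

E[S_20]=-40, Var(S_20)=80


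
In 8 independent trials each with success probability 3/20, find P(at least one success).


P(at least one) = 1 - P(none)
P(none) = (1 - 3/20)^8 = (17/20)^8 = 6975757441/25600000000
P(at least one) = 1 - 6975757441/25600000000 = 18624242559/25600000000

18624242559/25600000000


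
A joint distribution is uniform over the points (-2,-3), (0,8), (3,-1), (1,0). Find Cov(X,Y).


E[X]=1/2, E[Y]=1, E[XY]=3/4
Cov(X,Y) = E[XY] - E[X]E[Y] = 3/4 - 1/2*1 = 1/4

1/4


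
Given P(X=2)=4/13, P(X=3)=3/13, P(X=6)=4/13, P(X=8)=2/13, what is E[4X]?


E[4X] = sum(g(x)*P(x))
= 8*4/13 + 12*3/13 + 24*4/13 + 32*2/13
= 228/13

228/13


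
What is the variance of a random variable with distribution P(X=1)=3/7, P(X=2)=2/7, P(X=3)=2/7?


E[X] = 13/7, E[X^2] = 29/7
Var(X) = E[X^2] - (E[X])^2 = 29/7 - (13/7)^2 = 34/49

34/49


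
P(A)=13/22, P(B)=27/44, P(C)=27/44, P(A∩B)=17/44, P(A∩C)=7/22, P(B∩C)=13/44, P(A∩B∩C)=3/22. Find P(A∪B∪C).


P(A∪B∪C) = P(A)+P(B)+P(C) - P(AB)-P(AC)-P(BC) + P(ABC)
= 13/22+27/44+27/44 - 17/44-7/22-13/44 + 3/22
= 21/22

21/22


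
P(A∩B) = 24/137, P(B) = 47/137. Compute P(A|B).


P(A|B) = P(A∩B)/P(B) = (24/137)/(47/137) = 24/47

24/47


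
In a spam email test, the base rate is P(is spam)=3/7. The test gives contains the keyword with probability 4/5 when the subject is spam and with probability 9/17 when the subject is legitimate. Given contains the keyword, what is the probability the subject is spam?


P(A) = P(A|B)P(B) + P(A|B')P(B') = 4/5*3/7 + 9/17*4/7 = 384/595
P(B|A) = P(A|B)P(B)/P(A) = (12/35)/(384/595) = 17/32

17/32


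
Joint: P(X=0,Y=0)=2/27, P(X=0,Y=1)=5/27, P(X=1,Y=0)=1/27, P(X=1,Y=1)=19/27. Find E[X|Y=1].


P(Y=1) = 24/27
E[X|Y=1] = (0*5 + 1*19)/24 = 19/24

19/24


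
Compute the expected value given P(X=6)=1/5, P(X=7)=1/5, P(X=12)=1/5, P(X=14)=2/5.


E[X] = sum(x * P(x))
= 6*1/5 + 7*1/5 + 12*1/5 + 14*2/5
= 53/5

53/5


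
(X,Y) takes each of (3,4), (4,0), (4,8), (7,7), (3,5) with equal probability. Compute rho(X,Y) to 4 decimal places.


Cov(X,Y) = 1.4400, Var(X) = 2.1600, Var(Y) = 7.7600
rho = Cov/(sqrt(VarX)*sqrt(VarY)) = 0.3517

0.3517


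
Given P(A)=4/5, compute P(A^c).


P(A') = 1 - P(A) = 1 - 4/5 = 1/5

1/5


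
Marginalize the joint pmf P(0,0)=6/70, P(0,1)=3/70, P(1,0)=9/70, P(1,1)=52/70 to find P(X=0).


P(X=0) = P(0,0)+P(0,1) = 6/70 + 3/70 = 9/70

9/70


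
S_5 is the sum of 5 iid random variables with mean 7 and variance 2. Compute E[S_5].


E[S_n] = n*E[X_1] = 5*7 = 35

35


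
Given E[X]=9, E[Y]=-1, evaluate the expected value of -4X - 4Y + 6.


E[-4X - 4Y + 6] = -4*E[X] - 4*E[Y] + 6
= (-4)*(9) + (-4)*(-1) + (6)
= -36 + 4 + 6 = -26

-26


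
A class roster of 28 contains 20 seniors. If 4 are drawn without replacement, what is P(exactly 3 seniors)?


P(X=3) = C(20,3)*C(8,1) / C(28,4)
= 1140*8 / 20475
= 9120/20475 = 608/1365

608/1365


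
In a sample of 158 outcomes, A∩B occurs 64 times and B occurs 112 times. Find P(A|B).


P(A|B) = P(A∩B)/P(B) = (64/158)/(112/158) = 64/112 = 4/7

4/7


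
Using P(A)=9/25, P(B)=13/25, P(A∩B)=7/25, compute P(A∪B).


P(A∪B) = P(A) + P(B) - P(A∩B)
= 9/25 + 13/25 - 7/25 = 3/5

3/5


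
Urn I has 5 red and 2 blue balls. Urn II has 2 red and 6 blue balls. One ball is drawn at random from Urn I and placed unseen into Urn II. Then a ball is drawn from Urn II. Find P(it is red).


P(transfer red) = 5/7; P(transfer blue) = 2/7
If red transferred: Urn II has 3 red of 9, so P(red|red moved) = 1/3
If blue transferred: Urn II has 2 red of 9, so P(red|blue moved) = 2/9
By total probability: P(red) = 5/7*1/3 + 2/7*2/9 = 19/63

19/63


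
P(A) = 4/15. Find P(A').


P(A') = 1 - P(A) = 1 - 4/15 = 11/15

11/15


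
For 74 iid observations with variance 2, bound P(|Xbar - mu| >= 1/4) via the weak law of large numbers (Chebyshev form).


Var(Xbar) = Var(X)/n = 2/74
Chebyshev: P(|Xbar-mu| >= 1/4) <= Var(Xbar)/(1/4)^2 = (1/37)/(1/16) = 16/37

16/37


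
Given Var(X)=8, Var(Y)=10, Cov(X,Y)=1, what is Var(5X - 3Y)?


Var(5X - 3Y) = 5^2*Var(X) + (-3)^2*Var(Y) + 2*5*(-3)*Cov(X,Y)
= 25*8 + 9*10 - 30*1
= 200 + 90 - 30 = 260

260


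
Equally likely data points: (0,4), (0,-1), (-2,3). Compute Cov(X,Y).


E[X]=-2/3, E[Y]=2, E[XY]=-2
Cov(X,Y) = E[XY] - E[X]E[Y] = -2 + 2/3*2 = -2/3

-2/3


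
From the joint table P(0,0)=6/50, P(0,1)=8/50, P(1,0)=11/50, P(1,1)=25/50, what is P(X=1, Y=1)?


Read from table: P(X=1, Y=1) = 25/50 = 1/2

1/2


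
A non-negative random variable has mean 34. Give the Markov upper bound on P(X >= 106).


Markov: P(X >= a) <= E[X]/a
P(X >= 106) <= 34/106 = 17/53

17/53


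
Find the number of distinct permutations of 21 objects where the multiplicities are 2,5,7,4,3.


21! = 51090942171709440000
Denominator: 2!=2 * 5!=120 * 7!=5040 * 4!=24 * 3!=6
Coefficient = 51090942171709440000 / 174182400 = 293318625600

293318625600


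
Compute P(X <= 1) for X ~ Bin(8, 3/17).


P(X<=1) = P(X=0) + P(X=1)
= 1475789056/6975757441 + 2529924096/6975757441
= 4005713152/6975757441

4005713152/6975757441


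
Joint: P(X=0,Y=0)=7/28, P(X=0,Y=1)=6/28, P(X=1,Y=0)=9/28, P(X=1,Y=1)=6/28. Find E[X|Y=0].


P(Y=0) = 16/28
E[X|Y=0] = (0*7 + 1*9)/16 = 9/16

9/16


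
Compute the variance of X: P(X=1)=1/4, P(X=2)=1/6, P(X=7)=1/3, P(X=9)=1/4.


E[X] = 31/6, E[X^2] = 75/2
Var(X) = E[X^2] - (E[X])^2 = 75/2 - (31/6)^2 = 389/36

389/36


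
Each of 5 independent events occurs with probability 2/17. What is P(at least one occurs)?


P(at least one) = 1 - P(none)
P(none) = (1 - 2/17)^5 = (15/17)^5 = 759375/1419857
P(at least one) = 1 - 759375/1419857 = 660482/1419857

660482/1419857


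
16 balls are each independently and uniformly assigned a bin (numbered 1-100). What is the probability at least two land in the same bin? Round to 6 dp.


P(all different) = prod((100-i)/100 for i=0..15) = 0.281592
P(at least one match) = 1 - 0.281592 = 0.718408

0.718408


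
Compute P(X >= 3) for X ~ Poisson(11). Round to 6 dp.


P(X>=3) = 1 - P(X<=2) = 1 - (e^(-11)*11^0/0! + e^(-11)*11^1/1! + e^(-11)*11^2/2!)
≈ 1 - (0.0000167017 + 0.0001837187 + 0.0010104529)
= 1 - 0.0012108733 = 0.9987891267
≈ 0.998789

0.998789


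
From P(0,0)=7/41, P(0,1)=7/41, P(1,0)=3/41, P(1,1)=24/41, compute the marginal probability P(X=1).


P(X=1) = P(1,0)+P(1,1) = 3/41 + 24/41 = 27/41

27/41


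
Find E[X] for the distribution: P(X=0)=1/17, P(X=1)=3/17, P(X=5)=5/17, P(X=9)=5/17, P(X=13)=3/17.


E[X] = sum(x * P(x))
= 0*1/17 + 1*3/17 + 5*5/17 + 9*5/17 + 13*3/17
= 112/17

112/17


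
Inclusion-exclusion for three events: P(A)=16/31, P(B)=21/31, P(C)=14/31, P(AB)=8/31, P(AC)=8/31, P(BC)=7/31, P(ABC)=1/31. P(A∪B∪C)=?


P(A∪B∪C) = P(A)+P(B)+P(C) - P(AB)-P(AC)-P(BC) + P(ABC)
= 16/31+21/31+14/31 - 8/31-8/31-7/31 + 1/31
= 29/31

29/31


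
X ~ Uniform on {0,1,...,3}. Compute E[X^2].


E[X^2] = (1/4) * sum(x^2 for x=0..3)
= 14/4 = 7/2

7/2


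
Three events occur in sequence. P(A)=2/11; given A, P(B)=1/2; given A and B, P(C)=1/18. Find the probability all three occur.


P(A∩B∩C) = P(A) * P(B|A) * P(C|A∩B)
= 2/11 * 1/2 * 1/18
= 1/11 * 1/18 = 1/198

1/198


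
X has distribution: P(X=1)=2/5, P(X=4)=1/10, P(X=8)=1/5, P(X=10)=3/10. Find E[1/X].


E[1/X] = sum(g(x)*P(x))
= 1*2/5 + 1/4*1/10 + 1/8*1/5 + 1/10*3/10
= 12/25

12/25


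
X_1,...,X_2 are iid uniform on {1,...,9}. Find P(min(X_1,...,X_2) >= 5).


P(min >= 5) = P(all X_i >= 5) = (P(X_1 >= 5))^2
= (5/9)^2 = 25/81

25/81


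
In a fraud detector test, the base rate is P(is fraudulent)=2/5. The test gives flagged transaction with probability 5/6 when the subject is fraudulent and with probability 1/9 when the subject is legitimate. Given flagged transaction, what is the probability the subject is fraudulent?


P(A) = P(A|B)P(B) + P(A|B')P(B') = 5/6*2/5 + 1/9*3/5 = 2/5
P(B|A) = P(A|B)P(B)/P(A) = (1/3)/(2/5) = 5/6

5/6


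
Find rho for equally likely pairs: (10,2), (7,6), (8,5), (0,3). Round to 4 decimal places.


Cov(X,Y) = 0.5000, Var(X) = 14.1875, Var(Y) = 2.5000
rho = Cov/(sqrt(VarX)*sqrt(VarY)) = 0.0840

0.0840


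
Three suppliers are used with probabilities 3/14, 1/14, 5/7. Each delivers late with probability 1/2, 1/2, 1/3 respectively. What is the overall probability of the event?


P(A) = P(A|B1)P(B1) + P(A|B2)P(B2) + P(A|B3)P(B3)
= 1/2*3/14 + 1/2*1/14 + 1/3*5/7
= 3/28 + 1/28 + 5/21 = 8/21

8/21


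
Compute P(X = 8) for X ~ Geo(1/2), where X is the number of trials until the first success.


P(X=8) = (1-p)^7 * p = (1/2)^7 * 1/2
= 1/128 * 1/2 = 1/256

1/256


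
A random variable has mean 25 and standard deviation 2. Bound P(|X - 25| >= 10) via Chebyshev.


k = 10/2 = 5
Chebyshev: P(|X-mu| >= k*sigma) <= 1/k^2 = 1/5^2 = 1/25

1/25


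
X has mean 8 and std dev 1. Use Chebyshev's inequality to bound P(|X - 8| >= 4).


k = 4/1 = 4
Chebyshev: P(|X-mu| >= k*sigma) <= 1/k^2 = 1/4^2 = 1/16

1/16


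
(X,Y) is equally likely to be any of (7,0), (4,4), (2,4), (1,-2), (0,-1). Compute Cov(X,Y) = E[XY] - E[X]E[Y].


E[X]=14/5, E[Y]=1, E[XY]=22/5
Cov(X,Y) = E[XY] - E[X]E[Y] = 22/5 - 14/5*1 = 8/5

8/5


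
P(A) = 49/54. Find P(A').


P(A') = 1 - P(A) = 1 - 49/54 = 5/54

5/54


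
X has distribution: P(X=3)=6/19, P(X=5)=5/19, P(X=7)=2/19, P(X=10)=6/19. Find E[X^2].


E[X^2] = sum(g(x)*P(x))
= 9*6/19 + 25*5/19 + 49*2/19 + 100*6/19
= 877/19

877/19


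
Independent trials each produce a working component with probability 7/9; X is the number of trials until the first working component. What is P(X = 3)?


P(X=3) = (1-p)^2 * p = (2/9)^2 * 7/9
= 4/81 * 7/9 = 28/729

28/729


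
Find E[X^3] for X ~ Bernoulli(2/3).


For Bernoulli: X in {0,1}
E[X^3] = 0^3*(1-2/3) + 1^3*2/3 = 2/3

2/3


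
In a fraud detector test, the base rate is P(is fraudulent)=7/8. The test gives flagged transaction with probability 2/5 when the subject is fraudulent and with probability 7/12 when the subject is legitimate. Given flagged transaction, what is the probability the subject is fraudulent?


P(A) = P(A|B)P(B) + P(A|B')P(B') = 2/5*7/8 + 7/12*1/8 = 203/480
P(B|A) = P(A|B)P(B)/P(A) = (7/20)/(203/480) = 24/29

24/29


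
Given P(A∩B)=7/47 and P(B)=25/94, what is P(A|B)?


P(A|B) = P(A∩B)/P(B) = (14/94)/(25/94) = 14/25

14/25


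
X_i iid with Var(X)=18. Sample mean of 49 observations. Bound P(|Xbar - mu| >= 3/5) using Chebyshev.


Var(Xbar) = Var(X)/n = 18/49
Chebyshev: P(|Xbar-mu| >= 3/5) <= Var(Xbar)/(3/5)^2 = (18/49)/(9/25) = 50/49
Bound exceeds 1, so trivial bound: 1

1


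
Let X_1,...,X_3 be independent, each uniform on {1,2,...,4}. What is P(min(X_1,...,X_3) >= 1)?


P(min >= 1) = P(all X_i >= 1) = (P(X_1 >= 1))^3
= (4/4)^3 = 1^3 = 1

1


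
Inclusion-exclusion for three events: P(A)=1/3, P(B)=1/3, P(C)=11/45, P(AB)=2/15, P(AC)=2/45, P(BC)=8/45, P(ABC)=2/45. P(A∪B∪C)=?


P(A∪B∪C) = P(A)+P(B)+P(C) - P(AB)-P(AC)-P(BC) + P(ABC)
= 1/3+1/3+11/45 - 2/15-2/45-8/45 + 2/45
= 3/5

3/5


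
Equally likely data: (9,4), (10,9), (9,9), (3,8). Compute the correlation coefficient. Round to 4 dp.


Cov(X,Y) = -0.3750, Var(X) = 7.6875, Var(Y) = 4.2500
rho = Cov/(sqrt(VarX)*sqrt(VarY)) = -0.0656

-0.0656


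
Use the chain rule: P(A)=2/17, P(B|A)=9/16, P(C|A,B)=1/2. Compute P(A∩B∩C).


P(A∩B∩C) = P(A) * P(B|A) * P(C|A∩B)
= 2/17 * 9/16 * 1/2
= 9/136 * 1/2 = 9/272

9/272


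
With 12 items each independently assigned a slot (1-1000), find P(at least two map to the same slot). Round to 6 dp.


P(all different) = prod((1000-i)/1000 for i=0..11) = 0.935893
P(at least one match) = 1 - 0.935893 = 0.064107

0.064107


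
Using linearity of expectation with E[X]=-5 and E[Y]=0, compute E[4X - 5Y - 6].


E[4X - 5Y - 6] = 4*E[X] - 5*E[Y] - 6
= (4)*(-5) + (-5)*(0) + (-6)
= -20 + 0 - 6 = -26

-26
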